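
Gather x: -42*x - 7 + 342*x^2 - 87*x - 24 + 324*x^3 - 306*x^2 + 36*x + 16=324*x^3 + 36*x^2 - 93*x - 15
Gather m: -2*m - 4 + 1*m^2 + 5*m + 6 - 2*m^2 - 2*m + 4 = -m^2 + m + 6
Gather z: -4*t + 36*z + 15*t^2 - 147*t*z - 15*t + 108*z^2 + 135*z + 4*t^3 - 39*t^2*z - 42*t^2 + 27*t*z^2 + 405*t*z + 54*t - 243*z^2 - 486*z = 4*t^3 - 27*t^2 + 35*t + z^2*(27*t - 135) + z*(-39*t^2 + 258*t - 315)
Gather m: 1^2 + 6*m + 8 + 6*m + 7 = 12*m + 16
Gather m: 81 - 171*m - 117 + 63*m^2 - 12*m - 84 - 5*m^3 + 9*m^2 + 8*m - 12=-5*m^3 + 72*m^2 - 175*m - 132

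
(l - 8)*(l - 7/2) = l^2 - 23*l/2 + 28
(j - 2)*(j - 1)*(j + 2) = j^3 - j^2 - 4*j + 4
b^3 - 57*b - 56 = (b - 8)*(b + 1)*(b + 7)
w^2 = w^2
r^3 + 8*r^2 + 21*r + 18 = (r + 2)*(r + 3)^2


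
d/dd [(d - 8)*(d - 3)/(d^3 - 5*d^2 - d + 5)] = ((d - 8)*(d - 3)*(-3*d^2 + 10*d + 1) + (2*d - 11)*(d^3 - 5*d^2 - d + 5))/(d^3 - 5*d^2 - d + 5)^2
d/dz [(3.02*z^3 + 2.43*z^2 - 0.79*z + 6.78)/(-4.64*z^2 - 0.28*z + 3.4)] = (-14.0128*z^4 - 1.6912*z^3 + 26.458*z^2 + 79.4424*z - 0.7876)/(21.5296*z^4 + 2.5984*z^3 - 31.4736*z^2 - 1.904*z + 11.56)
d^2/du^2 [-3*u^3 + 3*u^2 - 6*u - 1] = 6 - 18*u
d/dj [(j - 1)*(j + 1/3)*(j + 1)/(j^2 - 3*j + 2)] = (j^2 - 4*j - 3)/(j^2 - 4*j + 4)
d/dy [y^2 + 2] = 2*y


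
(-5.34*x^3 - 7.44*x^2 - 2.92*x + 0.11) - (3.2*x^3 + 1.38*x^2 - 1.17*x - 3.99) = -8.54*x^3 - 8.82*x^2 - 1.75*x + 4.1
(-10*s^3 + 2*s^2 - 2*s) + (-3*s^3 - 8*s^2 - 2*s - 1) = -13*s^3 - 6*s^2 - 4*s - 1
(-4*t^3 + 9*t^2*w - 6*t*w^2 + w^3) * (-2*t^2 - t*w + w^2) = 8*t^5 - 14*t^4*w - t^3*w^2 + 13*t^2*w^3 - 7*t*w^4 + w^5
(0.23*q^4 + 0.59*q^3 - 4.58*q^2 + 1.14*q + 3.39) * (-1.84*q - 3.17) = -0.4232*q^5 - 1.8147*q^4 + 6.5569*q^3 + 12.421*q^2 - 9.8514*q - 10.7463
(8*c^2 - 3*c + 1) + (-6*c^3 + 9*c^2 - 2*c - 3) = -6*c^3 + 17*c^2 - 5*c - 2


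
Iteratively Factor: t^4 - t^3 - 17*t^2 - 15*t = (t - 5)*(t^3 + 4*t^2 + 3*t) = (t - 5)*(t + 1)*(t^2 + 3*t) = (t - 5)*(t + 1)*(t + 3)*(t)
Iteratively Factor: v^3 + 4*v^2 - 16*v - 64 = (v - 4)*(v^2 + 8*v + 16) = (v - 4)*(v + 4)*(v + 4)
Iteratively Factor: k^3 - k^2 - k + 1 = (k + 1)*(k^2 - 2*k + 1) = (k - 1)*(k + 1)*(k - 1)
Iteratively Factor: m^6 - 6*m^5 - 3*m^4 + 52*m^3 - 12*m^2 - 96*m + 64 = (m - 4)*(m^5 - 2*m^4 - 11*m^3 + 8*m^2 + 20*m - 16) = (m - 4)*(m + 2)*(m^4 - 4*m^3 - 3*m^2 + 14*m - 8) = (m - 4)^2*(m + 2)*(m^3 - 3*m + 2) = (m - 4)^2*(m + 2)^2*(m^2 - 2*m + 1) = (m - 4)^2*(m - 1)*(m + 2)^2*(m - 1)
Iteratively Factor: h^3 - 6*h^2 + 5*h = (h - 5)*(h^2 - h) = (h - 5)*(h - 1)*(h)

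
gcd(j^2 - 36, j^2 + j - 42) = j - 6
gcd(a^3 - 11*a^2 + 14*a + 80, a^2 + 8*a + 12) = a + 2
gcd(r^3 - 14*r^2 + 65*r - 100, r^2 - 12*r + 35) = r - 5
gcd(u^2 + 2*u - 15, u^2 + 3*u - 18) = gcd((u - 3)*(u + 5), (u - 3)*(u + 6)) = u - 3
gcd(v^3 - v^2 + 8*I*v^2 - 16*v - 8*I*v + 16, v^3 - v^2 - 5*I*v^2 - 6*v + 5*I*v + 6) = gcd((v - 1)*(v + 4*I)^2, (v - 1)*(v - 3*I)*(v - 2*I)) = v - 1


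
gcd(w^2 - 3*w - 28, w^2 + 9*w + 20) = w + 4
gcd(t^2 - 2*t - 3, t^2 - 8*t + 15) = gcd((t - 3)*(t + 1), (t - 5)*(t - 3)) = t - 3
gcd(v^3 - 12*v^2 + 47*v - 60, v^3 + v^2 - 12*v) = v - 3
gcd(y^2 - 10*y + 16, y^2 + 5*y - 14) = y - 2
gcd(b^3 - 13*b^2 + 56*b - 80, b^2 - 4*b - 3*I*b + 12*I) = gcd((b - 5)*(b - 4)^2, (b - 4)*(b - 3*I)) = b - 4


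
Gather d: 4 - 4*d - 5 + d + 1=-3*d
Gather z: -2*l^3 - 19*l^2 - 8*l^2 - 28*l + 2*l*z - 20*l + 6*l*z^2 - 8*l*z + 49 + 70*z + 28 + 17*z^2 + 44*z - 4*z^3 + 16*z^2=-2*l^3 - 27*l^2 - 48*l - 4*z^3 + z^2*(6*l + 33) + z*(114 - 6*l) + 77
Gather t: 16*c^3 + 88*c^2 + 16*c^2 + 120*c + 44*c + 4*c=16*c^3 + 104*c^2 + 168*c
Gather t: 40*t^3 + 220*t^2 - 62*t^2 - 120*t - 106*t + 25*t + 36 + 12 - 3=40*t^3 + 158*t^2 - 201*t + 45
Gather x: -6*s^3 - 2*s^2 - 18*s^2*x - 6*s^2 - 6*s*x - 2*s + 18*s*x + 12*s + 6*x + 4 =-6*s^3 - 8*s^2 + 10*s + x*(-18*s^2 + 12*s + 6) + 4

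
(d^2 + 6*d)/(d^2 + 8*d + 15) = d*(d + 6)/(d^2 + 8*d + 15)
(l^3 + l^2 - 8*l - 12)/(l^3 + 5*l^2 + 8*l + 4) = (l - 3)/(l + 1)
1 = 1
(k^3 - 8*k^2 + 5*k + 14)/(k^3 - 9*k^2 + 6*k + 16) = (k - 7)/(k - 8)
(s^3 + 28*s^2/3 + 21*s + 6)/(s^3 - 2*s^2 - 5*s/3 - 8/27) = 9*(s^2 + 9*s + 18)/(9*s^2 - 21*s - 8)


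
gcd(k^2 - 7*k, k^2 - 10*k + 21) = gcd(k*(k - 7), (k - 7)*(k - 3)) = k - 7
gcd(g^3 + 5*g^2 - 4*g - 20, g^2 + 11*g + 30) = g + 5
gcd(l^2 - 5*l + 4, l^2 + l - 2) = l - 1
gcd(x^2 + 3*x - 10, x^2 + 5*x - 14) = x - 2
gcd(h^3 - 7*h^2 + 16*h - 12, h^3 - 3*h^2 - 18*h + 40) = h - 2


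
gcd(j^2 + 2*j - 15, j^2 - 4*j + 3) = j - 3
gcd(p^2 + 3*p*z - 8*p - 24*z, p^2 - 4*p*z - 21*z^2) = p + 3*z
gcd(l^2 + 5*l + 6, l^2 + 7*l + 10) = l + 2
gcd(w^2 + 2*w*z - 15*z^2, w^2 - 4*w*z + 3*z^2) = -w + 3*z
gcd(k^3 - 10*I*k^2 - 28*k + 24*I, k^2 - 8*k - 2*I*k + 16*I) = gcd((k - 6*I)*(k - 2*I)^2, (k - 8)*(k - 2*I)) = k - 2*I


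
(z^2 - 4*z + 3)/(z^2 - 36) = (z^2 - 4*z + 3)/(z^2 - 36)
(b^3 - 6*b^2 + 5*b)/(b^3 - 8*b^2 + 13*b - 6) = b*(b - 5)/(b^2 - 7*b + 6)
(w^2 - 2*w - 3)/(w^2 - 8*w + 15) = (w + 1)/(w - 5)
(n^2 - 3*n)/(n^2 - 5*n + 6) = n/(n - 2)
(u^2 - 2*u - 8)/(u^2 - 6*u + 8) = (u + 2)/(u - 2)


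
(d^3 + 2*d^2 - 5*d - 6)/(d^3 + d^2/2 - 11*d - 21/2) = 2*(d - 2)/(2*d - 7)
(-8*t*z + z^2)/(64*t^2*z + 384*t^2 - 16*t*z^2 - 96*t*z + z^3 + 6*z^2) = z/(-8*t*z - 48*t + z^2 + 6*z)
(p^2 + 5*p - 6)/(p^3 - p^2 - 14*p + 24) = (p^2 + 5*p - 6)/(p^3 - p^2 - 14*p + 24)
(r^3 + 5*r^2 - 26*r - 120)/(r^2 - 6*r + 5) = (r^2 + 10*r + 24)/(r - 1)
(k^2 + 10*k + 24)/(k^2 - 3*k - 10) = (k^2 + 10*k + 24)/(k^2 - 3*k - 10)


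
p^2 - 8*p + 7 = (p - 7)*(p - 1)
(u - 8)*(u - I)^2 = u^3 - 8*u^2 - 2*I*u^2 - u + 16*I*u + 8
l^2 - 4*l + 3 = (l - 3)*(l - 1)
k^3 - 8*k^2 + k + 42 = (k - 7)*(k - 3)*(k + 2)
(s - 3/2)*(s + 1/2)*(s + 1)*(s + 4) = s^4 + 4*s^3 - 7*s^2/4 - 31*s/4 - 3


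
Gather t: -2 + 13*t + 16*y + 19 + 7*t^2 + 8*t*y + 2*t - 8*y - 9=7*t^2 + t*(8*y + 15) + 8*y + 8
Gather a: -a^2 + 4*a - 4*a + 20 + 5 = 25 - a^2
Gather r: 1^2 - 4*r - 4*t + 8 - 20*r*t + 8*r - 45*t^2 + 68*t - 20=r*(4 - 20*t) - 45*t^2 + 64*t - 11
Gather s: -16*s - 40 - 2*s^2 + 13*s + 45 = -2*s^2 - 3*s + 5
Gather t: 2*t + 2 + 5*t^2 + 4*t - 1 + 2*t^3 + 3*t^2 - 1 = 2*t^3 + 8*t^2 + 6*t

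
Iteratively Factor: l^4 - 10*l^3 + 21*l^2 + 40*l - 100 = (l - 5)*(l^3 - 5*l^2 - 4*l + 20) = (l - 5)*(l + 2)*(l^2 - 7*l + 10) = (l - 5)^2*(l + 2)*(l - 2)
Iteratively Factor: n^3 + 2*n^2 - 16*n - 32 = (n - 4)*(n^2 + 6*n + 8) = (n - 4)*(n + 2)*(n + 4)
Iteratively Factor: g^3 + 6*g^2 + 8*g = (g)*(g^2 + 6*g + 8) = g*(g + 2)*(g + 4)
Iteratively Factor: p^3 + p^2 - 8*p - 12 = (p + 2)*(p^2 - p - 6) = (p - 3)*(p + 2)*(p + 2)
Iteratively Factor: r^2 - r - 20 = (r - 5)*(r + 4)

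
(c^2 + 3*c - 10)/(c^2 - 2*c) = (c + 5)/c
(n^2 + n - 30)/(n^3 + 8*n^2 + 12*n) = (n - 5)/(n*(n + 2))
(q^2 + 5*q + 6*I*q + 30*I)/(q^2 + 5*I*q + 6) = (q + 5)/(q - I)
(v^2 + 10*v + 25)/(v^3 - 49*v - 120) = (v + 5)/(v^2 - 5*v - 24)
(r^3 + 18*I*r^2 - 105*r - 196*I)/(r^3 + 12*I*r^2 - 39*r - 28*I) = (r + 7*I)/(r + I)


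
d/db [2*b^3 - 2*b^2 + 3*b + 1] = 6*b^2 - 4*b + 3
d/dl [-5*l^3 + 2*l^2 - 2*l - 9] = -15*l^2 + 4*l - 2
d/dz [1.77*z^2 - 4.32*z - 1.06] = 3.54*z - 4.32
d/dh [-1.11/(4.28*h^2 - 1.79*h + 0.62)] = (9.5016*h - 1.9869)/(4.28*h^2 - 1.79*h + 0.62)^2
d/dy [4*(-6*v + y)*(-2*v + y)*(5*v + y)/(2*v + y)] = 4*(-116*v^3 - 12*v^2*y + 3*v*y^2 + 2*y^3)/(4*v^2 + 4*v*y + y^2)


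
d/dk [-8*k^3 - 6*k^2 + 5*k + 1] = -24*k^2 - 12*k + 5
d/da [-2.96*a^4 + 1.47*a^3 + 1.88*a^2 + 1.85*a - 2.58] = -11.84*a^3 + 4.41*a^2 + 3.76*a + 1.85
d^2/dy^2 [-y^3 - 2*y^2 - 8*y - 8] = -6*y - 4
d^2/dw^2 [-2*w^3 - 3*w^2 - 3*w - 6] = -12*w - 6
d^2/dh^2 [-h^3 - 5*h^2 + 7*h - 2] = -6*h - 10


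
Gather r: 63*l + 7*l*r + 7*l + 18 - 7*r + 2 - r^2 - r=70*l - r^2 + r*(7*l - 8) + 20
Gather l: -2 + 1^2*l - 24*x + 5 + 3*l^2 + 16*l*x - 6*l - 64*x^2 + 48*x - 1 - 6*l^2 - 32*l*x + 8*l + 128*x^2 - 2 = -3*l^2 + l*(3 - 16*x) + 64*x^2 + 24*x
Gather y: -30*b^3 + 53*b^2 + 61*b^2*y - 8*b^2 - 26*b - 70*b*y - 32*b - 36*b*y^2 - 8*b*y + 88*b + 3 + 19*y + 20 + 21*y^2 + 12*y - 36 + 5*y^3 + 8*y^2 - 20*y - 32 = -30*b^3 + 45*b^2 + 30*b + 5*y^3 + y^2*(29 - 36*b) + y*(61*b^2 - 78*b + 11) - 45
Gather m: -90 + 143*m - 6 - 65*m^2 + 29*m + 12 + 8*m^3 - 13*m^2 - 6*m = 8*m^3 - 78*m^2 + 166*m - 84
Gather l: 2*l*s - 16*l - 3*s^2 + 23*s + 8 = l*(2*s - 16) - 3*s^2 + 23*s + 8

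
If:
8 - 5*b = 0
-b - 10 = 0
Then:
No Solution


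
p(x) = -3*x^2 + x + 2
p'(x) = 1 - 6*x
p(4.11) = -44.57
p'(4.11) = -23.66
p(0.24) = 2.07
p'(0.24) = -0.44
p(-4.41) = -60.75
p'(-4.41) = 27.46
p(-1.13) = -2.96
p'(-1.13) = 7.78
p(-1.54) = -6.65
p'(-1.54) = 10.24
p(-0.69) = -0.12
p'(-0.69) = 5.14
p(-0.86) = -1.08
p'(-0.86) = 6.16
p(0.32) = 2.01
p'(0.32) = -0.92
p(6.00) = -100.00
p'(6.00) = -35.00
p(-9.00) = -250.00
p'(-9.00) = 55.00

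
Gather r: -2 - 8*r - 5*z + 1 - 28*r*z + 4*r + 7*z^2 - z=r*(-28*z - 4) + 7*z^2 - 6*z - 1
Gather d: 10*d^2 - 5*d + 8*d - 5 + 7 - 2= 10*d^2 + 3*d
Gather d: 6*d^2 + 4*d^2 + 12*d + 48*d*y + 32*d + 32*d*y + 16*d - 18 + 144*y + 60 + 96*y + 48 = 10*d^2 + d*(80*y + 60) + 240*y + 90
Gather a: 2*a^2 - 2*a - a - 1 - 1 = 2*a^2 - 3*a - 2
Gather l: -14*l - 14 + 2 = -14*l - 12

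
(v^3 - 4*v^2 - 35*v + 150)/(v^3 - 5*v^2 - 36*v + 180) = (v - 5)/(v - 6)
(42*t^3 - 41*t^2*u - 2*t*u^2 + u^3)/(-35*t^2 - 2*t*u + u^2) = (-6*t^2 + 5*t*u + u^2)/(5*t + u)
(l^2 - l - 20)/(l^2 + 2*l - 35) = (l + 4)/(l + 7)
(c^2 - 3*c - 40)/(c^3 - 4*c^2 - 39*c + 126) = (c^2 - 3*c - 40)/(c^3 - 4*c^2 - 39*c + 126)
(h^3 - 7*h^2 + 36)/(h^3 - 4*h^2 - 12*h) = (h - 3)/h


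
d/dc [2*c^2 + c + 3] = 4*c + 1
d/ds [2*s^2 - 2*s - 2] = 4*s - 2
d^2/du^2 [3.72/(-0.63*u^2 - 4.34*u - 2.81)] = (2.952936*u^2 + 20.342448*u - 3.72*(1.26*u + 4.34)*(2.52*u + 8.68) + 13.171032)/(0.63*u^2 + 4.34*u + 2.81)^3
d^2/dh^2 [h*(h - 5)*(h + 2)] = 6*h - 6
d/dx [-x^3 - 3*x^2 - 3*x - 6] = -3*x^2 - 6*x - 3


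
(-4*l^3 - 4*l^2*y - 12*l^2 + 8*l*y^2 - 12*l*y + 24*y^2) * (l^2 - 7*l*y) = -4*l^5 + 24*l^4*y - 12*l^4 + 36*l^3*y^2 + 72*l^3*y - 56*l^2*y^3 + 108*l^2*y^2 - 168*l*y^3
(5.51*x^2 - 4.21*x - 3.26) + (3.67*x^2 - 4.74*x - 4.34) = 9.18*x^2 - 8.95*x - 7.6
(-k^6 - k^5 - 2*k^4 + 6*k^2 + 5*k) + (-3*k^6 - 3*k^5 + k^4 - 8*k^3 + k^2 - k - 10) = -4*k^6 - 4*k^5 - k^4 - 8*k^3 + 7*k^2 + 4*k - 10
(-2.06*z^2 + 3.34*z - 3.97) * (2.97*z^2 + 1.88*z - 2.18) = -6.1182*z^4 + 6.047*z^3 - 1.0209*z^2 - 14.7448*z + 8.6546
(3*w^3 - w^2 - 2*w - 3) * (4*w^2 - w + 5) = 12*w^5 - 7*w^4 + 8*w^3 - 15*w^2 - 7*w - 15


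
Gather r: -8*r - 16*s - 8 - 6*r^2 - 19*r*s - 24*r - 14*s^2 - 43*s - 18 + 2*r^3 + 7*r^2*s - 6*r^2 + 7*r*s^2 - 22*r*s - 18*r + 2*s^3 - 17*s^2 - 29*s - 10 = 2*r^3 + r^2*(7*s - 12) + r*(7*s^2 - 41*s - 50) + 2*s^3 - 31*s^2 - 88*s - 36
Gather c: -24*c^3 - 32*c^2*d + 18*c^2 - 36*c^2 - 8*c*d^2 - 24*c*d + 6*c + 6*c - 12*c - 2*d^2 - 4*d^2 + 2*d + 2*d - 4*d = -24*c^3 + c^2*(-32*d - 18) + c*(-8*d^2 - 24*d) - 6*d^2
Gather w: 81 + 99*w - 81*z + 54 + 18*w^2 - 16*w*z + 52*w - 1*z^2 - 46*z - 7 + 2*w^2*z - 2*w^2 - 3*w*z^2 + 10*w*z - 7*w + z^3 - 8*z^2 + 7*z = w^2*(2*z + 16) + w*(-3*z^2 - 6*z + 144) + z^3 - 9*z^2 - 120*z + 128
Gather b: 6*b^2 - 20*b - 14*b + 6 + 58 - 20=6*b^2 - 34*b + 44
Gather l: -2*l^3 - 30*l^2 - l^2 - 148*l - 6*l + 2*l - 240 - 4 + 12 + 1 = -2*l^3 - 31*l^2 - 152*l - 231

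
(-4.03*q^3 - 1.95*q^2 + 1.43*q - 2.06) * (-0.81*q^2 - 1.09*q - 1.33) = 3.2643*q^5 + 5.9722*q^4 + 6.3271*q^3 + 2.7034*q^2 + 0.3435*q + 2.7398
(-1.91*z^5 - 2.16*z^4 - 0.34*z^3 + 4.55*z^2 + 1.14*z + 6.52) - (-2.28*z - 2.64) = -1.91*z^5 - 2.16*z^4 - 0.34*z^3 + 4.55*z^2 + 3.42*z + 9.16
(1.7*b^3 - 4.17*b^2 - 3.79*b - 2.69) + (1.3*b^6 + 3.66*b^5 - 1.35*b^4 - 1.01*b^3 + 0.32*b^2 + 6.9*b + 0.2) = 1.3*b^6 + 3.66*b^5 - 1.35*b^4 + 0.69*b^3 - 3.85*b^2 + 3.11*b - 2.49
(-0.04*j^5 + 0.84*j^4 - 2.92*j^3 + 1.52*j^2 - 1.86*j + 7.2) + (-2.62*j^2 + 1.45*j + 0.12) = -0.04*j^5 + 0.84*j^4 - 2.92*j^3 - 1.1*j^2 - 0.41*j + 7.32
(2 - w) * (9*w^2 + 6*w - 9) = -9*w^3 + 12*w^2 + 21*w - 18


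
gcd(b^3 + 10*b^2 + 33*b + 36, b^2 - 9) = b + 3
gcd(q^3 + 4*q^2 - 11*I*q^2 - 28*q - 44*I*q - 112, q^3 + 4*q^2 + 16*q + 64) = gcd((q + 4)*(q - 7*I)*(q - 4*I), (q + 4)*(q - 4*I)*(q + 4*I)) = q^2 + q*(4 - 4*I) - 16*I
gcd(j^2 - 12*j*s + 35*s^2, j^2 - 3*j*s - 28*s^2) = -j + 7*s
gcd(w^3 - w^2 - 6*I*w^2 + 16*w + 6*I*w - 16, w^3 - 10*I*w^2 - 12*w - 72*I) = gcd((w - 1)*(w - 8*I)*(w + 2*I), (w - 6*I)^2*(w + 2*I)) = w + 2*I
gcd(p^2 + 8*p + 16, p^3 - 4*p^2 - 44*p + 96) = 1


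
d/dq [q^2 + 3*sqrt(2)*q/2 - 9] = 2*q + 3*sqrt(2)/2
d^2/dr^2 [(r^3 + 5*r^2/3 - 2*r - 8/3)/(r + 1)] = 2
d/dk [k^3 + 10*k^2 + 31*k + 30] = 3*k^2 + 20*k + 31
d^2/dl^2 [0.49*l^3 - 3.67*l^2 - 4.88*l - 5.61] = 2.94*l - 7.34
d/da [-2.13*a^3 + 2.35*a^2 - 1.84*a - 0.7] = -6.39*a^2 + 4.7*a - 1.84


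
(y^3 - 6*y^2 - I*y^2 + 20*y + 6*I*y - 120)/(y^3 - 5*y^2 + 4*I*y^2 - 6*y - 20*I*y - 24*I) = (y - 5*I)/(y + 1)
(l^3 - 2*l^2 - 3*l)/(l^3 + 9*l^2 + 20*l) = (l^2 - 2*l - 3)/(l^2 + 9*l + 20)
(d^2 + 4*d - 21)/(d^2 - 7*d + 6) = (d^2 + 4*d - 21)/(d^2 - 7*d + 6)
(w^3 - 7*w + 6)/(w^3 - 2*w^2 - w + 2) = (w + 3)/(w + 1)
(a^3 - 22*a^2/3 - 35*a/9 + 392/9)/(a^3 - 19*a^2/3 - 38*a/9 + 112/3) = (a - 7)/(a - 6)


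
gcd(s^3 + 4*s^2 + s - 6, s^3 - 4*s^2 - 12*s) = s + 2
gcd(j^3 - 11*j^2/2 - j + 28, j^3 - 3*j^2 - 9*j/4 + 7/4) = j - 7/2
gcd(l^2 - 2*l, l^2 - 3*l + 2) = l - 2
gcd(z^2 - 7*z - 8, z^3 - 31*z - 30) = z + 1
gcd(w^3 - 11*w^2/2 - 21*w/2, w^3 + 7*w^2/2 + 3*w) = w^2 + 3*w/2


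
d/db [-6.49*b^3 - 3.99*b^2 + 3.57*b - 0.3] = -19.47*b^2 - 7.98*b + 3.57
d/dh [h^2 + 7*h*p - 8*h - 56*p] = 2*h + 7*p - 8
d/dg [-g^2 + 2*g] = 2 - 2*g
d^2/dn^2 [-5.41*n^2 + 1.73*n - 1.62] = -10.8200000000000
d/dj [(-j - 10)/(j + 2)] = 8/(j + 2)^2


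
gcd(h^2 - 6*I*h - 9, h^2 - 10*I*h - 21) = h - 3*I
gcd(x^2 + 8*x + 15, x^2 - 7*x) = 1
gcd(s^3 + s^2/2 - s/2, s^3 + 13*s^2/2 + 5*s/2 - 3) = s^2 + s/2 - 1/2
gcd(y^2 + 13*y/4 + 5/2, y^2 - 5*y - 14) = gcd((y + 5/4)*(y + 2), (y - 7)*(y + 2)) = y + 2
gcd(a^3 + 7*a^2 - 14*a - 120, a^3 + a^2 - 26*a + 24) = a^2 + 2*a - 24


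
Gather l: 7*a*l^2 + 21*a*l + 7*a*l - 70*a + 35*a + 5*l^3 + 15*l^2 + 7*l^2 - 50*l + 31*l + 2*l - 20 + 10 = -35*a + 5*l^3 + l^2*(7*a + 22) + l*(28*a - 17) - 10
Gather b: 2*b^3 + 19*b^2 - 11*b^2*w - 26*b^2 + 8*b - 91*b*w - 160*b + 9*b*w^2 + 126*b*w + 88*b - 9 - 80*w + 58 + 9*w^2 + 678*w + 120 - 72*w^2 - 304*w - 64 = 2*b^3 + b^2*(-11*w - 7) + b*(9*w^2 + 35*w - 64) - 63*w^2 + 294*w + 105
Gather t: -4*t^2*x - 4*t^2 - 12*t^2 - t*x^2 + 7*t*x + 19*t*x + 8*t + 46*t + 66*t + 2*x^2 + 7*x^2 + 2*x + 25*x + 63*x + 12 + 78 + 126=t^2*(-4*x - 16) + t*(-x^2 + 26*x + 120) + 9*x^2 + 90*x + 216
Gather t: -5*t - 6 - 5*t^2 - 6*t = -5*t^2 - 11*t - 6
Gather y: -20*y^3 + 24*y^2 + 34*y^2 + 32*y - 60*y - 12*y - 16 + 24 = -20*y^3 + 58*y^2 - 40*y + 8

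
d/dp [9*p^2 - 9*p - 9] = 18*p - 9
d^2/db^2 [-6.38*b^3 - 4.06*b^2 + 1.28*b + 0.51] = -38.28*b - 8.12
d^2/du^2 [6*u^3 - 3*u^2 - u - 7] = 36*u - 6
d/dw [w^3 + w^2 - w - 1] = 3*w^2 + 2*w - 1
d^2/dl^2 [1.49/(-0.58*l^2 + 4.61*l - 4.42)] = (1.002472*l^2 - 7.967924*l - 1.49*(1.16*l - 4.61)*(2.32*l - 9.22) + 7.639528)/(0.58*l^2 - 4.61*l + 4.42)^3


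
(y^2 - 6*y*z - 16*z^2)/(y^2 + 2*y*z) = (y - 8*z)/y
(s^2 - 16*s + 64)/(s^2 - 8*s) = (s - 8)/s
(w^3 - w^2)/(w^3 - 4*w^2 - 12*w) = w*(1 - w)/(-w^2 + 4*w + 12)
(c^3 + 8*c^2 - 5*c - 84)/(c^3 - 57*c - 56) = (c^2 + c - 12)/(c^2 - 7*c - 8)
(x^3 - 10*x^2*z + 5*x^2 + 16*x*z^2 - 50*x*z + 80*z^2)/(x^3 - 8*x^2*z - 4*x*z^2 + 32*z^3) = (x + 5)/(x + 2*z)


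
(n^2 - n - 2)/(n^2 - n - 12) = (-n^2 + n + 2)/(-n^2 + n + 12)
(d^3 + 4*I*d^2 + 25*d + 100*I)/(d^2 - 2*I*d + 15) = (d^2 + 9*I*d - 20)/(d + 3*I)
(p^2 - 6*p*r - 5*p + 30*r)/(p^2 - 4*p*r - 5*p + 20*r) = (p - 6*r)/(p - 4*r)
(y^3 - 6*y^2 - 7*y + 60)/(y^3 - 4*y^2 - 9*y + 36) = (y - 5)/(y - 3)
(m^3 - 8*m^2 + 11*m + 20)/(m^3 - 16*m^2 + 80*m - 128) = (m^2 - 4*m - 5)/(m^2 - 12*m + 32)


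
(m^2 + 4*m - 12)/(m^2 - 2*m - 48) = (m - 2)/(m - 8)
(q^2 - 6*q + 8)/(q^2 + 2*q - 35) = (q^2 - 6*q + 8)/(q^2 + 2*q - 35)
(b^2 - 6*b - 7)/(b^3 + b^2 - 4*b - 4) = (b - 7)/(b^2 - 4)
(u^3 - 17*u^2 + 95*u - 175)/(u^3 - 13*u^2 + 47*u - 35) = (u - 5)/(u - 1)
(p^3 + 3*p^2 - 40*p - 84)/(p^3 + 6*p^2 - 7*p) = (p^2 - 4*p - 12)/(p*(p - 1))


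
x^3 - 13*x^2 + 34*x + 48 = (x - 8)*(x - 6)*(x + 1)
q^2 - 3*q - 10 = (q - 5)*(q + 2)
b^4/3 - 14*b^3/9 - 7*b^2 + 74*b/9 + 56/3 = (b/3 + 1)*(b - 7)*(b - 2)*(b + 4/3)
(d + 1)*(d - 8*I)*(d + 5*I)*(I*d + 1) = I*d^4 + 4*d^3 + I*d^3 + 4*d^2 + 37*I*d^2 + 40*d + 37*I*d + 40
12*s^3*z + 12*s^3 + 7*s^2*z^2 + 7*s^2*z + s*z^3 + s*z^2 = (3*s + z)*(4*s + z)*(s*z + s)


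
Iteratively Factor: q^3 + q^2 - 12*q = (q)*(q^2 + q - 12) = q*(q + 4)*(q - 3)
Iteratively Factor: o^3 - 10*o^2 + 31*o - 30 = (o - 2)*(o^2 - 8*o + 15) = (o - 3)*(o - 2)*(o - 5)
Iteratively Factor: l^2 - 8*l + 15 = (l - 5)*(l - 3)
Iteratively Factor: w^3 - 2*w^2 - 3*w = (w - 3)*(w^2 + w) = w*(w - 3)*(w + 1)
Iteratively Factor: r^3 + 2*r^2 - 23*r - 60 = (r - 5)*(r^2 + 7*r + 12) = (r - 5)*(r + 4)*(r + 3)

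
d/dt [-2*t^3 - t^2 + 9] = 2*t*(-3*t - 1)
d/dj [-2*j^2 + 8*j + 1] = 8 - 4*j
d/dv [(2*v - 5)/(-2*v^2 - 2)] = (-v^2 + v*(2*v - 5) - 1)/(v^2 + 1)^2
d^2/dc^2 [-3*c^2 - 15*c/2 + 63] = -6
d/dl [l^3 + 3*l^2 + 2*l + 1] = 3*l^2 + 6*l + 2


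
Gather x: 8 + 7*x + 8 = 7*x + 16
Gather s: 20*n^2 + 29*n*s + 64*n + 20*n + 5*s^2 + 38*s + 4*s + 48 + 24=20*n^2 + 84*n + 5*s^2 + s*(29*n + 42) + 72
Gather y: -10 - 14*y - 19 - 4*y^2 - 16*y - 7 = -4*y^2 - 30*y - 36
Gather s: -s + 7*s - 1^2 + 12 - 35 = 6*s - 24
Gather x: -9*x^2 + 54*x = -9*x^2 + 54*x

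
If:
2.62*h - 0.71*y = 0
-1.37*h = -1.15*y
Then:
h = 0.00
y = 0.00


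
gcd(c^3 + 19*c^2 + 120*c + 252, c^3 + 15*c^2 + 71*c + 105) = c + 7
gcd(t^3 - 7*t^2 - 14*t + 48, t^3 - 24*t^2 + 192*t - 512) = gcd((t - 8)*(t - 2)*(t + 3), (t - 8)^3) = t - 8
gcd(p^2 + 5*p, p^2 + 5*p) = p^2 + 5*p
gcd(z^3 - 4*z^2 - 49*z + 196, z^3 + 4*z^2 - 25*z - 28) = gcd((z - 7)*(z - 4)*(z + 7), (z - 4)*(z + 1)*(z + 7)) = z^2 + 3*z - 28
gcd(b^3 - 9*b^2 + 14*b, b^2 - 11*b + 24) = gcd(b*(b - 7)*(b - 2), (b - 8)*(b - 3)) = 1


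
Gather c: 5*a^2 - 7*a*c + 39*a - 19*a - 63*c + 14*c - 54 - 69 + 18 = 5*a^2 + 20*a + c*(-7*a - 49) - 105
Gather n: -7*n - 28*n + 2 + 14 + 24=40 - 35*n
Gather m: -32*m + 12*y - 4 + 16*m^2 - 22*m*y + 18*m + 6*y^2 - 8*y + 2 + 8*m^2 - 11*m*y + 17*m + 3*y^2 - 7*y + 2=24*m^2 + m*(3 - 33*y) + 9*y^2 - 3*y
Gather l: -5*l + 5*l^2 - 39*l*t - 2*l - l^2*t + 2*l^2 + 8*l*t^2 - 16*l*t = l^2*(7 - t) + l*(8*t^2 - 55*t - 7)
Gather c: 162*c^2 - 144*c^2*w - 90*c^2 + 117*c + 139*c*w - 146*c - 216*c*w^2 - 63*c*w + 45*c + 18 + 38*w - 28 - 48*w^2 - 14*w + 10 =c^2*(72 - 144*w) + c*(-216*w^2 + 76*w + 16) - 48*w^2 + 24*w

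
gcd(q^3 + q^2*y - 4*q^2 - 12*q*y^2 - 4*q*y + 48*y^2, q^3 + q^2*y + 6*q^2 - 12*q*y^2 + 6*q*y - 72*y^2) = -q^2 - q*y + 12*y^2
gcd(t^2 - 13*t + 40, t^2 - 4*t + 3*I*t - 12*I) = 1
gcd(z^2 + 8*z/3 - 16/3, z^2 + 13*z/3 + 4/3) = z + 4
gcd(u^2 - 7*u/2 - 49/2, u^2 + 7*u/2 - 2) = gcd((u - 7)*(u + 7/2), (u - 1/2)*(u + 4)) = 1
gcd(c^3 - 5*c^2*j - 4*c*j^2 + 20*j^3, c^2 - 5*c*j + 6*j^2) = c - 2*j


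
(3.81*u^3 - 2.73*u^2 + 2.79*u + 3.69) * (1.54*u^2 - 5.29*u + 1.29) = 5.8674*u^5 - 24.3591*u^4 + 23.6532*u^3 - 12.5982*u^2 - 15.921*u + 4.7601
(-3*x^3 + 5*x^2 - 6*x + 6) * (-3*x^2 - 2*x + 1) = 9*x^5 - 9*x^4 + 5*x^3 - x^2 - 18*x + 6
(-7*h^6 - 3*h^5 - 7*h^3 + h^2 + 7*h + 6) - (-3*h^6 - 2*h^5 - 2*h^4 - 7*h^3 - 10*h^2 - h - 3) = -4*h^6 - h^5 + 2*h^4 + 11*h^2 + 8*h + 9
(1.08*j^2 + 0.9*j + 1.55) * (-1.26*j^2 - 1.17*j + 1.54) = -1.3608*j^4 - 2.3976*j^3 - 1.3428*j^2 - 0.4275*j + 2.387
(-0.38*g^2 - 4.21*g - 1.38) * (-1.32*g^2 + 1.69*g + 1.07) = 0.5016*g^4 + 4.915*g^3 - 5.6999*g^2 - 6.8369*g - 1.4766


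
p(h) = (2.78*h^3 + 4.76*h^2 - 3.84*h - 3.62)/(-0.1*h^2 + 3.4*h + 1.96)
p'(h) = (0.2*h - 3.4)*(2.78*h^3 + 4.76*h^2 - 3.84*h - 3.62)/(-0.1*h^2 + 3.4*h + 1.96)^2 + (8.34*h^2 + 9.52*h - 3.84)/(-0.1*h^2 + 3.4*h + 1.96) = (-0.278*h^4 + 18.904*h^3 + 32.1464*h^2 + 17.9352*h + 4.7816)/(0.01*h^4 - 0.68*h^3 + 11.168*h^2 + 13.328*h + 3.8416)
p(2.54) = 6.32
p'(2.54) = 5.61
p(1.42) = 1.29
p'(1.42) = 3.41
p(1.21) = 0.61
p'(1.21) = 3.03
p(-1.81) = -0.54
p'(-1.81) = -1.83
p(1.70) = 2.32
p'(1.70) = 3.94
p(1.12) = 0.35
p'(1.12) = 2.87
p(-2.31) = 0.56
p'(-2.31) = -2.57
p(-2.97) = 2.56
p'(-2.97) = -3.46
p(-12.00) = 76.56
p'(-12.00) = -12.00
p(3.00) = 9.13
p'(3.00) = 6.59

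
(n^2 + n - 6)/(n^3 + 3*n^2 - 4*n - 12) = 1/(n + 2)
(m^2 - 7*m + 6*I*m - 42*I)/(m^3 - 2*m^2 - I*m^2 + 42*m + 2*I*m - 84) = (m - 7)/(m^2 - m*(2 + 7*I) + 14*I)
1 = 1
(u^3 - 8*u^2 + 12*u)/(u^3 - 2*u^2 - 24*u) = (u - 2)/(u + 4)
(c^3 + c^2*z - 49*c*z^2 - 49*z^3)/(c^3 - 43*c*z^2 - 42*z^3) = (c + 7*z)/(c + 6*z)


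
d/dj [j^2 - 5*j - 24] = 2*j - 5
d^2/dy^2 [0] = 0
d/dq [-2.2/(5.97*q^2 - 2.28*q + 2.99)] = (26.268*q - 5.016)/(5.97*q^2 - 2.28*q + 2.99)^2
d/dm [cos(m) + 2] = -sin(m)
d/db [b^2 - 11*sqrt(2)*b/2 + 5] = 2*b - 11*sqrt(2)/2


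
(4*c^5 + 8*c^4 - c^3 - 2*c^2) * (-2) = -8*c^5 - 16*c^4 + 2*c^3 + 4*c^2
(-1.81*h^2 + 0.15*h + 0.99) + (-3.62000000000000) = -1.81*h^2 + 0.15*h - 2.63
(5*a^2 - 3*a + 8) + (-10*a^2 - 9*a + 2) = -5*a^2 - 12*a + 10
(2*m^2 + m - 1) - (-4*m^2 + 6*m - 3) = 6*m^2 - 5*m + 2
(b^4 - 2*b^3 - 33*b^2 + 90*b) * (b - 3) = b^5 - 5*b^4 - 27*b^3 + 189*b^2 - 270*b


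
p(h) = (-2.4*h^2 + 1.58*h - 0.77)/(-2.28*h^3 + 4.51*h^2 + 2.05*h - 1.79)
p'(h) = (1.58 - 4.8*h)/(-2.28*h^3 + 4.51*h^2 + 2.05*h - 1.79) + (-2.4*h^2 + 1.58*h - 0.77)*(6.84*h^2 - 9.02*h - 2.05)/(-2.28*h^3 + 4.51*h^2 + 2.05*h - 1.79)^2 = (-5.472*h^4 + 7.2048*h^3 - 17.3126*h^2 + 15.5374*h - 1.2497)/(5.1984*h^6 - 20.5656*h^5 + 10.9921*h^4 + 26.6534*h^3 - 11.9433*h^2 - 7.339*h + 3.2041)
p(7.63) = 0.17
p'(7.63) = -0.03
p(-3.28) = -0.26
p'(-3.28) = -0.08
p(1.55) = -1.10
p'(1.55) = -1.69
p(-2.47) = -0.35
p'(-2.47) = -0.15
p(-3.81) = -0.23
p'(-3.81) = -0.06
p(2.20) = -32.88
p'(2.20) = -1393.76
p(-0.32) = 0.80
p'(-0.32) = -2.27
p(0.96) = -0.63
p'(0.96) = -0.10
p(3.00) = 1.06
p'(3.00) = -1.30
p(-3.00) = -0.29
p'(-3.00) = -0.09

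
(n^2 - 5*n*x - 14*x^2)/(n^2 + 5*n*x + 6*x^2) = (n - 7*x)/(n + 3*x)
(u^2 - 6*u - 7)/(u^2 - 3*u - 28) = (u + 1)/(u + 4)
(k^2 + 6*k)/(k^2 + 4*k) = (k + 6)/(k + 4)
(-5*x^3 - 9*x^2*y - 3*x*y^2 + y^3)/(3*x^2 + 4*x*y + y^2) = (-5*x^2 - 4*x*y + y^2)/(3*x + y)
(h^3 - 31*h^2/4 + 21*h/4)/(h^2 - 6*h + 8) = h*(4*h^2 - 31*h + 21)/(4*(h^2 - 6*h + 8))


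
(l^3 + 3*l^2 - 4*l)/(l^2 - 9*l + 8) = l*(l + 4)/(l - 8)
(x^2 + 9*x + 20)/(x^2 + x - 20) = (x + 4)/(x - 4)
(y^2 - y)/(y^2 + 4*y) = (y - 1)/(y + 4)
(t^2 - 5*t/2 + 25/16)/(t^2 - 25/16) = (4*t - 5)/(4*t + 5)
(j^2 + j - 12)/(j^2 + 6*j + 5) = (j^2 + j - 12)/(j^2 + 6*j + 5)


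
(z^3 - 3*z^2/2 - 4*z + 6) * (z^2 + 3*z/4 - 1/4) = z^5 - 3*z^4/4 - 43*z^3/8 + 27*z^2/8 + 11*z/2 - 3/2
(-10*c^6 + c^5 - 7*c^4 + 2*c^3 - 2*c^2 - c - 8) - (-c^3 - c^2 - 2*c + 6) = -10*c^6 + c^5 - 7*c^4 + 3*c^3 - c^2 + c - 14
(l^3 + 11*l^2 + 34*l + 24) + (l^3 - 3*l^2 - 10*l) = 2*l^3 + 8*l^2 + 24*l + 24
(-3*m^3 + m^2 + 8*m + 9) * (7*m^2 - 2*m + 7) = -21*m^5 + 13*m^4 + 33*m^3 + 54*m^2 + 38*m + 63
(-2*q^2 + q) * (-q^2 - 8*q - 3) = 2*q^4 + 15*q^3 - 2*q^2 - 3*q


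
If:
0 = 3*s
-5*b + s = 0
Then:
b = 0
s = 0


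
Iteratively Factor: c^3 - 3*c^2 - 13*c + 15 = (c - 1)*(c^2 - 2*c - 15) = (c - 5)*(c - 1)*(c + 3)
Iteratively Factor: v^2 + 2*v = (v + 2)*(v)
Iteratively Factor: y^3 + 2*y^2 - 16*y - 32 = (y + 4)*(y^2 - 2*y - 8) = (y + 2)*(y + 4)*(y - 4)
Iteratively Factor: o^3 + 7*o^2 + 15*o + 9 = (o + 1)*(o^2 + 6*o + 9) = (o + 1)*(o + 3)*(o + 3)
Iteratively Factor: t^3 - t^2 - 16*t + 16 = (t - 4)*(t^2 + 3*t - 4) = (t - 4)*(t + 4)*(t - 1)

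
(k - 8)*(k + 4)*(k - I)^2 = k^4 - 4*k^3 - 2*I*k^3 - 33*k^2 + 8*I*k^2 + 4*k + 64*I*k + 32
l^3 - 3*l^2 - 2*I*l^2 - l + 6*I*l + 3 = (l - 3)*(l - I)^2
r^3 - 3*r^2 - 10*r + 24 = (r - 4)*(r - 2)*(r + 3)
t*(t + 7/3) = t^2 + 7*t/3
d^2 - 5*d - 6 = (d - 6)*(d + 1)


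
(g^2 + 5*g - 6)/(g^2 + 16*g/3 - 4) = 3*(g - 1)/(3*g - 2)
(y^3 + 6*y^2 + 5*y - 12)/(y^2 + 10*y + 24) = (y^2 + 2*y - 3)/(y + 6)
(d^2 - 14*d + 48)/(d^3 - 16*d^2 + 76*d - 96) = 1/(d - 2)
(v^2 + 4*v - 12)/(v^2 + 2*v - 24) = (v - 2)/(v - 4)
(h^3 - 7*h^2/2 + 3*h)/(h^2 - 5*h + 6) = h*(2*h - 3)/(2*(h - 3))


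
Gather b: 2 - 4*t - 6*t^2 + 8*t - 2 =-6*t^2 + 4*t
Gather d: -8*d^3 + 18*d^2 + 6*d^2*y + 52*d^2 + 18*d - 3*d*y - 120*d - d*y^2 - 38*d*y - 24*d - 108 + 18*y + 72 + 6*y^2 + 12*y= -8*d^3 + d^2*(6*y + 70) + d*(-y^2 - 41*y - 126) + 6*y^2 + 30*y - 36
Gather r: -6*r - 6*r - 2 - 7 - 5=-12*r - 14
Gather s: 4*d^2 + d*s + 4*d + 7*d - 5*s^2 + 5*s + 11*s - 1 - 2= 4*d^2 + 11*d - 5*s^2 + s*(d + 16) - 3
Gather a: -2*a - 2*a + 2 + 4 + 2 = 8 - 4*a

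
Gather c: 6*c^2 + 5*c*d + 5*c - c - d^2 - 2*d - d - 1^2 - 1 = 6*c^2 + c*(5*d + 4) - d^2 - 3*d - 2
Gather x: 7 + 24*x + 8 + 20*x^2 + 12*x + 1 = 20*x^2 + 36*x + 16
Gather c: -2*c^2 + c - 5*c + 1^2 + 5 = -2*c^2 - 4*c + 6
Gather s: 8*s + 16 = 8*s + 16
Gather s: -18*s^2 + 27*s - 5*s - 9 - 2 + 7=-18*s^2 + 22*s - 4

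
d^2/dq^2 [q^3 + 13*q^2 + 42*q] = 6*q + 26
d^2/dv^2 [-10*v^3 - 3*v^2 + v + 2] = -60*v - 6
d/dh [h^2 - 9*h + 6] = 2*h - 9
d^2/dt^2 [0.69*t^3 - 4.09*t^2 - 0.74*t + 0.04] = 4.14*t - 8.18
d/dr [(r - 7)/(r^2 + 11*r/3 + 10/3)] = 9*(-r^2 + 14*r + 29)/(9*r^4 + 66*r^3 + 181*r^2 + 220*r + 100)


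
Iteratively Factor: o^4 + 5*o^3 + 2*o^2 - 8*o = (o + 2)*(o^3 + 3*o^2 - 4*o) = o*(o + 2)*(o^2 + 3*o - 4) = o*(o + 2)*(o + 4)*(o - 1)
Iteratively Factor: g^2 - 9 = (g - 3)*(g + 3)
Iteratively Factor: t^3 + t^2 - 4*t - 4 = (t + 1)*(t^2 - 4) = (t + 1)*(t + 2)*(t - 2)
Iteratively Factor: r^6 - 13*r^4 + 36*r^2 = (r)*(r^5 - 13*r^3 + 36*r) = r^2*(r^4 - 13*r^2 + 36) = r^2*(r + 2)*(r^3 - 2*r^2 - 9*r + 18) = r^2*(r - 3)*(r + 2)*(r^2 + r - 6) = r^2*(r - 3)*(r - 2)*(r + 2)*(r + 3)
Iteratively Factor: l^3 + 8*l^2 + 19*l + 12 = (l + 4)*(l^2 + 4*l + 3) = (l + 1)*(l + 4)*(l + 3)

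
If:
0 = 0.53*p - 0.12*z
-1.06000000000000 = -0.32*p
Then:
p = 3.31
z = 14.63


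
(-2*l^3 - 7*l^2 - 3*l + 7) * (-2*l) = 4*l^4 + 14*l^3 + 6*l^2 - 14*l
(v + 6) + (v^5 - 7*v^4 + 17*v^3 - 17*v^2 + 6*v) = v^5 - 7*v^4 + 17*v^3 - 17*v^2 + 7*v + 6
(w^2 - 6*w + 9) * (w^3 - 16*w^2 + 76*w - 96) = w^5 - 22*w^4 + 181*w^3 - 696*w^2 + 1260*w - 864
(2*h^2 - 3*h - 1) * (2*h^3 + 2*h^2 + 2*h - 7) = 4*h^5 - 2*h^4 - 4*h^3 - 22*h^2 + 19*h + 7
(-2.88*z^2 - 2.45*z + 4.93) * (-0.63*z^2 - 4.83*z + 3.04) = 1.8144*z^4 + 15.4539*z^3 - 0.0275999999999996*z^2 - 31.2599*z + 14.9872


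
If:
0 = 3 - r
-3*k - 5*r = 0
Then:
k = -5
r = 3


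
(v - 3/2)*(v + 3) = v^2 + 3*v/2 - 9/2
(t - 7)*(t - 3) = t^2 - 10*t + 21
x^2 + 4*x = x*(x + 4)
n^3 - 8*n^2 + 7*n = n*(n - 7)*(n - 1)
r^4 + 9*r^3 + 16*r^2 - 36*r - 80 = (r - 2)*(r + 2)*(r + 4)*(r + 5)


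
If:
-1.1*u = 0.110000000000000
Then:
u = -0.10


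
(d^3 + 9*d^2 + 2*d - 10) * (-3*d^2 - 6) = -3*d^5 - 27*d^4 - 12*d^3 - 24*d^2 - 12*d + 60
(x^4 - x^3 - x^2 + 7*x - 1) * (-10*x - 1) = -10*x^5 + 9*x^4 + 11*x^3 - 69*x^2 + 3*x + 1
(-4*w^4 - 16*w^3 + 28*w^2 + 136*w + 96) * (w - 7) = -4*w^5 + 12*w^4 + 140*w^3 - 60*w^2 - 856*w - 672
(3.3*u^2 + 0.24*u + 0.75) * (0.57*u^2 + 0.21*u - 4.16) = 1.881*u^4 + 0.8298*u^3 - 13.2501*u^2 - 0.8409*u - 3.12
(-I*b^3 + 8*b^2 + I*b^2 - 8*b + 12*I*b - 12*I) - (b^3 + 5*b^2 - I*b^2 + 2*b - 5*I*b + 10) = -b^3 - I*b^3 + 3*b^2 + 2*I*b^2 - 10*b + 17*I*b - 10 - 12*I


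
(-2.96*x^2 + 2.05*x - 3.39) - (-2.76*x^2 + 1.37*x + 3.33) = -0.2*x^2 + 0.68*x - 6.72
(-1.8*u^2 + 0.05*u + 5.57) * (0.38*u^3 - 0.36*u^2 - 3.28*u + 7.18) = -0.684*u^5 + 0.667*u^4 + 8.0026*u^3 - 15.0932*u^2 - 17.9106*u + 39.9926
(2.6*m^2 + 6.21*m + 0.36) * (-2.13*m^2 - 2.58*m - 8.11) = -5.538*m^4 - 19.9353*m^3 - 37.8746*m^2 - 51.2919*m - 2.9196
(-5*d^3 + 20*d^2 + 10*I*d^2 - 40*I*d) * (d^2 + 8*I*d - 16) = -5*d^5 + 20*d^4 - 30*I*d^4 + 120*I*d^3 - 160*I*d^2 + 640*I*d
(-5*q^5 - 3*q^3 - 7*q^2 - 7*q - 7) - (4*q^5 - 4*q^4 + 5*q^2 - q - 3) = -9*q^5 + 4*q^4 - 3*q^3 - 12*q^2 - 6*q - 4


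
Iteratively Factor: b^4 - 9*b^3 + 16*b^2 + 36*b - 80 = (b + 2)*(b^3 - 11*b^2 + 38*b - 40) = (b - 5)*(b + 2)*(b^2 - 6*b + 8) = (b - 5)*(b - 4)*(b + 2)*(b - 2)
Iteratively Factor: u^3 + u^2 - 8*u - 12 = (u - 3)*(u^2 + 4*u + 4) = (u - 3)*(u + 2)*(u + 2)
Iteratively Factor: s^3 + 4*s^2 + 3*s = (s)*(s^2 + 4*s + 3) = s*(s + 1)*(s + 3)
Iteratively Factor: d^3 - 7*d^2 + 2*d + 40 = (d + 2)*(d^2 - 9*d + 20) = (d - 4)*(d + 2)*(d - 5)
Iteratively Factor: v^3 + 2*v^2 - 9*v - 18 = (v - 3)*(v^2 + 5*v + 6) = (v - 3)*(v + 2)*(v + 3)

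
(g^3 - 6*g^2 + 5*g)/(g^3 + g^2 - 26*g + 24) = g*(g - 5)/(g^2 + 2*g - 24)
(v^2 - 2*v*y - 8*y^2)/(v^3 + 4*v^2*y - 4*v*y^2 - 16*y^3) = (-v + 4*y)/(-v^2 - 2*v*y + 8*y^2)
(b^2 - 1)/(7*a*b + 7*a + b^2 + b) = (b - 1)/(7*a + b)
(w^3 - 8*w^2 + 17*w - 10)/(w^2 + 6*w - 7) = (w^2 - 7*w + 10)/(w + 7)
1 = 1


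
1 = 1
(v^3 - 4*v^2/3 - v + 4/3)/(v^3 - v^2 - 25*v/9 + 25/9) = 3*(3*v^2 - v - 4)/(9*v^2 - 25)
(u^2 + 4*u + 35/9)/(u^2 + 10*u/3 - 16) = (9*u^2 + 36*u + 35)/(3*(3*u^2 + 10*u - 48))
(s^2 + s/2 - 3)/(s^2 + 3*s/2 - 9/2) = (s + 2)/(s + 3)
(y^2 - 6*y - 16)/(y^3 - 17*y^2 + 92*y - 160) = (y + 2)/(y^2 - 9*y + 20)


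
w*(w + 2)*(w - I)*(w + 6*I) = w^4 + 2*w^3 + 5*I*w^3 + 6*w^2 + 10*I*w^2 + 12*w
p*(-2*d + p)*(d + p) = -2*d^2*p - d*p^2 + p^3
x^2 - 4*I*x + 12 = (x - 6*I)*(x + 2*I)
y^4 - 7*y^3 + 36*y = y*(y - 6)*(y - 3)*(y + 2)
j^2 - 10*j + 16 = (j - 8)*(j - 2)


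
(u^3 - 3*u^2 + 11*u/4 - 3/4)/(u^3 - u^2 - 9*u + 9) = (u^2 - 2*u + 3/4)/(u^2 - 9)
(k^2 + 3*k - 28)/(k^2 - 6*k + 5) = (k^2 + 3*k - 28)/(k^2 - 6*k + 5)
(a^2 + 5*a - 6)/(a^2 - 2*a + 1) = (a + 6)/(a - 1)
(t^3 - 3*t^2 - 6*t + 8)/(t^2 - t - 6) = (t^2 - 5*t + 4)/(t - 3)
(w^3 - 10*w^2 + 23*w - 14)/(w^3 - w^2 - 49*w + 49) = (w - 2)/(w + 7)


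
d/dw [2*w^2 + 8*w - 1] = 4*w + 8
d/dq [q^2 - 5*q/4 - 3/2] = 2*q - 5/4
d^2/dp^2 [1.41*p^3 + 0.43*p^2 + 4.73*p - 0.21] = 8.46*p + 0.86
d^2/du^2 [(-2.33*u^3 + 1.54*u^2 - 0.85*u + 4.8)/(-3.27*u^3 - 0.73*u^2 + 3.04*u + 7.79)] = (-44.058018*u^6 + 193.506174*u^5 + 16.6436459999999*u^4 - 651.997596*u^3 + 809.29884*u^2 + 207.647808*u - 370.477428)/(34.965783*u^9 + 23.417451*u^8 - 92.291499*u^7 - 293.04476*u^6 - 25.773006*u^5 + 472.418223*u^4 + 670.941965*u^3 - 83.078013*u^2 - 553.438992*u - 472.729139)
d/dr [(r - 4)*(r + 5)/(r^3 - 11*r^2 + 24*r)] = (-r^4 - 2*r^3 + 95*r^2 - 440*r + 480)/(r^2*(r^4 - 22*r^3 + 169*r^2 - 528*r + 576))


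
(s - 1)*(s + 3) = s^2 + 2*s - 3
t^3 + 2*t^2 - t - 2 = (t - 1)*(t + 1)*(t + 2)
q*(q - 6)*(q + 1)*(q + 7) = q^4 + 2*q^3 - 41*q^2 - 42*q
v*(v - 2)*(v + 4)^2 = v^4 + 6*v^3 - 32*v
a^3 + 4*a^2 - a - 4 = (a - 1)*(a + 1)*(a + 4)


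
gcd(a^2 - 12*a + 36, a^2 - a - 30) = a - 6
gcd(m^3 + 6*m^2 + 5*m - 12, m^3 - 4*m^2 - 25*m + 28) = m^2 + 3*m - 4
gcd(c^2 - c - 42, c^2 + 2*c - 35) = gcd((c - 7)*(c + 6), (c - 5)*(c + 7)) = 1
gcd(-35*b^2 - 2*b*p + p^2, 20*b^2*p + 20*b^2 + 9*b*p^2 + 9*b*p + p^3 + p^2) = 5*b + p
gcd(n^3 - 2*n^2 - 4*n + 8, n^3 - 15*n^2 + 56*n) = 1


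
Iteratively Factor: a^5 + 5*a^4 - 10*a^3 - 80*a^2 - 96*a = (a + 4)*(a^4 + a^3 - 14*a^2 - 24*a) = (a + 2)*(a + 4)*(a^3 - a^2 - 12*a) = a*(a + 2)*(a + 4)*(a^2 - a - 12) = a*(a - 4)*(a + 2)*(a + 4)*(a + 3)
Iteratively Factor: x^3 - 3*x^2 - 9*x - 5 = (x + 1)*(x^2 - 4*x - 5) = (x + 1)^2*(x - 5)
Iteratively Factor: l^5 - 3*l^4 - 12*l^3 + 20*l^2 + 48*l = (l - 3)*(l^4 - 12*l^2 - 16*l) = l*(l - 3)*(l^3 - 12*l - 16) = l*(l - 3)*(l + 2)*(l^2 - 2*l - 8) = l*(l - 4)*(l - 3)*(l + 2)*(l + 2)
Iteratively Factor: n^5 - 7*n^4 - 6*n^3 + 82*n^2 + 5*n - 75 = (n - 1)*(n^4 - 6*n^3 - 12*n^2 + 70*n + 75) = (n - 5)*(n - 1)*(n^3 - n^2 - 17*n - 15) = (n - 5)*(n - 1)*(n + 1)*(n^2 - 2*n - 15) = (n - 5)*(n - 1)*(n + 1)*(n + 3)*(n - 5)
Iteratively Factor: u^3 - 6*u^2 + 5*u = (u - 5)*(u^2 - u) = (u - 5)*(u - 1)*(u)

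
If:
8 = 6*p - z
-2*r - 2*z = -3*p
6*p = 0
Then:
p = 0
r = 8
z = -8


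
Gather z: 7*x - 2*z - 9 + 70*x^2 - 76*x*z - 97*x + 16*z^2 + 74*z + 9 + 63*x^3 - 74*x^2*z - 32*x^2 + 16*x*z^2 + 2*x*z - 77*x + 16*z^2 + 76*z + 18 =63*x^3 + 38*x^2 - 167*x + z^2*(16*x + 32) + z*(-74*x^2 - 74*x + 148) + 18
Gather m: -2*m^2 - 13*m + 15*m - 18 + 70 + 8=-2*m^2 + 2*m + 60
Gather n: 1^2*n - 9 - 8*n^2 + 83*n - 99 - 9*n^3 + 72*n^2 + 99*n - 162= -9*n^3 + 64*n^2 + 183*n - 270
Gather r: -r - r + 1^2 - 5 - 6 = -2*r - 10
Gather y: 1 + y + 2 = y + 3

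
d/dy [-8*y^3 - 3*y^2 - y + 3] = -24*y^2 - 6*y - 1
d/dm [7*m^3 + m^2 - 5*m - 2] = 21*m^2 + 2*m - 5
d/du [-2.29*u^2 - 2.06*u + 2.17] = -4.58*u - 2.06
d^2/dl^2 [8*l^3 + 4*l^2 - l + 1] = 48*l + 8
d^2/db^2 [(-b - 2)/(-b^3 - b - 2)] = 2*((b + 2)*(3*b^2 + 1)^2 - (3*b^2 + 3*b*(b + 2) + 1)*(b^3 + b + 2))/(b^3 + b + 2)^3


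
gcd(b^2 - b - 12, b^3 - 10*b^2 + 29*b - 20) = b - 4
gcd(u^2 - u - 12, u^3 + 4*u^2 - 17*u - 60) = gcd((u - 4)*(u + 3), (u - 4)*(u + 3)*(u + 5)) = u^2 - u - 12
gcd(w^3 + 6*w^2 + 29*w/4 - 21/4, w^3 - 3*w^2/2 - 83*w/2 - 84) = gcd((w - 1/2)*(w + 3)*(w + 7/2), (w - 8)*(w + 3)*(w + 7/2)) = w^2 + 13*w/2 + 21/2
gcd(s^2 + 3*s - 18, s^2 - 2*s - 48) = s + 6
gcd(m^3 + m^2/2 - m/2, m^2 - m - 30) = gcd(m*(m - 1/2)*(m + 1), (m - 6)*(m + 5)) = 1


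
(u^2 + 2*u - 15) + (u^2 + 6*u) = 2*u^2 + 8*u - 15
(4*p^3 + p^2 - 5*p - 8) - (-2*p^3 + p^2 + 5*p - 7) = 6*p^3 - 10*p - 1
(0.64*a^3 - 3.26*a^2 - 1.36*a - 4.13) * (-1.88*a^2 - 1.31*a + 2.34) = -1.2032*a^5 + 5.2904*a^4 + 8.325*a^3 + 1.9176*a^2 + 2.2279*a - 9.6642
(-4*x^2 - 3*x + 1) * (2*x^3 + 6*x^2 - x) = -8*x^5 - 30*x^4 - 12*x^3 + 9*x^2 - x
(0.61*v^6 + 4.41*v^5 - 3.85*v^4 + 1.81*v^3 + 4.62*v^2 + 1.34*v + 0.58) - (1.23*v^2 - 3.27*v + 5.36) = 0.61*v^6 + 4.41*v^5 - 3.85*v^4 + 1.81*v^3 + 3.39*v^2 + 4.61*v - 4.78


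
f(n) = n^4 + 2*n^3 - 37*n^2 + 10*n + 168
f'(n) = 4*n^3 + 6*n^2 - 74*n + 10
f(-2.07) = -10.62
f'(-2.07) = 153.41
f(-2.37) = -58.60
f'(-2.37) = 165.83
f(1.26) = 128.38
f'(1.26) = -65.71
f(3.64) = -13.83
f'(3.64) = 13.05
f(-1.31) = 89.85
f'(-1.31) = 108.24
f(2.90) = 5.34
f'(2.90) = -56.58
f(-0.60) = 148.38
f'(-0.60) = 55.70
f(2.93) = 3.67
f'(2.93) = -54.70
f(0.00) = 168.00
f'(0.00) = 10.00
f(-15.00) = 35568.00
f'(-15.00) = -11030.00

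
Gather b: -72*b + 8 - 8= -72*b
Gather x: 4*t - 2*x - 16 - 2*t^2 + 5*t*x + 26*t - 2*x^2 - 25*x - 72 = -2*t^2 + 30*t - 2*x^2 + x*(5*t - 27) - 88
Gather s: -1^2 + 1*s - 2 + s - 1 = 2*s - 4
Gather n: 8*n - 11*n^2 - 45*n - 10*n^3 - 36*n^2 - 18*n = -10*n^3 - 47*n^2 - 55*n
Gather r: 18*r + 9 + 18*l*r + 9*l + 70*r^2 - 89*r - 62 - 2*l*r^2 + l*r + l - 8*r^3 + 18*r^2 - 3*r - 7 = 10*l - 8*r^3 + r^2*(88 - 2*l) + r*(19*l - 74) - 60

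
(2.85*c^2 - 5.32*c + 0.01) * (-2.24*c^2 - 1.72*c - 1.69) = -6.384*c^4 + 7.0148*c^3 + 4.3115*c^2 + 8.9736*c - 0.0169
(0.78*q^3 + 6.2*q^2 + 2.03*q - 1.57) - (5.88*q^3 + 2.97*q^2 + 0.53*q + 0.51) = -5.1*q^3 + 3.23*q^2 + 1.5*q - 2.08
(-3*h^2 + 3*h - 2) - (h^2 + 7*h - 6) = -4*h^2 - 4*h + 4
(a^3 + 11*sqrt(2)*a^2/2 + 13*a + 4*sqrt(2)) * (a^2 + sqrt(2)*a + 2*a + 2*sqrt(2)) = a^5 + 2*a^4 + 13*sqrt(2)*a^4/2 + 13*sqrt(2)*a^3 + 24*a^3 + 17*sqrt(2)*a^2 + 48*a^2 + 8*a + 34*sqrt(2)*a + 16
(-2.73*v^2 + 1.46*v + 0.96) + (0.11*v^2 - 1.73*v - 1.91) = -2.62*v^2 - 0.27*v - 0.95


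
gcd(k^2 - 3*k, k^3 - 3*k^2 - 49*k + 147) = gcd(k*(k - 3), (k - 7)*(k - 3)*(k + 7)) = k - 3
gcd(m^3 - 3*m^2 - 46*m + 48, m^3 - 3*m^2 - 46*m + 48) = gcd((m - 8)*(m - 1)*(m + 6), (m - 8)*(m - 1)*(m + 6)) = m^3 - 3*m^2 - 46*m + 48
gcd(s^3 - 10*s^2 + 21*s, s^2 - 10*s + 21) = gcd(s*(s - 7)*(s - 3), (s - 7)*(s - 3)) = s^2 - 10*s + 21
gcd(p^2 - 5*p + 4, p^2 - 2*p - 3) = 1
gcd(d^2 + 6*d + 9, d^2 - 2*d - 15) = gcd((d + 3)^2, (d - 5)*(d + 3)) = d + 3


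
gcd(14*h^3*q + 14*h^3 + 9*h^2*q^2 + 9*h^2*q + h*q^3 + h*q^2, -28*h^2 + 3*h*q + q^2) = 7*h + q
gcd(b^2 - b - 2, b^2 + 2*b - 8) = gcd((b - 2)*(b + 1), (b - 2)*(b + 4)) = b - 2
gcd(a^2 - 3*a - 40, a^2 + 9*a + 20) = a + 5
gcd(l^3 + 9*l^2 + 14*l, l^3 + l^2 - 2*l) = l^2 + 2*l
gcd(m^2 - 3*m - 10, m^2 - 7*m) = 1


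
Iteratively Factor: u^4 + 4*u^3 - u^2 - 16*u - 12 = (u + 1)*(u^3 + 3*u^2 - 4*u - 12) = (u + 1)*(u + 2)*(u^2 + u - 6) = (u + 1)*(u + 2)*(u + 3)*(u - 2)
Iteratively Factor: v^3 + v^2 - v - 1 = (v + 1)*(v^2 - 1) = (v + 1)^2*(v - 1)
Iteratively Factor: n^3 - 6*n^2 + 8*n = (n - 2)*(n^2 - 4*n) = (n - 4)*(n - 2)*(n)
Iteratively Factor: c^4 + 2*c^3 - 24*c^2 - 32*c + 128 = (c - 2)*(c^3 + 4*c^2 - 16*c - 64) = (c - 4)*(c - 2)*(c^2 + 8*c + 16) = (c - 4)*(c - 2)*(c + 4)*(c + 4)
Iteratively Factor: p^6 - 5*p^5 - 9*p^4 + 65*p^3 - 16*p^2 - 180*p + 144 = (p + 3)*(p^5 - 8*p^4 + 15*p^3 + 20*p^2 - 76*p + 48) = (p - 2)*(p + 3)*(p^4 - 6*p^3 + 3*p^2 + 26*p - 24) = (p - 2)*(p + 2)*(p + 3)*(p^3 - 8*p^2 + 19*p - 12) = (p - 2)*(p - 1)*(p + 2)*(p + 3)*(p^2 - 7*p + 12) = (p - 4)*(p - 2)*(p - 1)*(p + 2)*(p + 3)*(p - 3)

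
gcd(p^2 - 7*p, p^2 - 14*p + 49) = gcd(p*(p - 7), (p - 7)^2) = p - 7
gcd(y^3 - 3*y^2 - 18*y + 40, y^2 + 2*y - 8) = y^2 + 2*y - 8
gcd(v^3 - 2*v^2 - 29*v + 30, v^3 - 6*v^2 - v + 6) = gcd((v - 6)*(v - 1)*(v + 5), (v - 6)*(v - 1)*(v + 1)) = v^2 - 7*v + 6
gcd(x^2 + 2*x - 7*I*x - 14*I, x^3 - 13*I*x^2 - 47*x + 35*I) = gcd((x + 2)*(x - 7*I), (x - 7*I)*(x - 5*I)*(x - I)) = x - 7*I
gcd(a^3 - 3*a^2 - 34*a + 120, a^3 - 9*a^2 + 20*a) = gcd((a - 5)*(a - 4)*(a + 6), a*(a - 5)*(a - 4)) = a^2 - 9*a + 20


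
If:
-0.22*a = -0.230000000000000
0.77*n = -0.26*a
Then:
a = 1.05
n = -0.35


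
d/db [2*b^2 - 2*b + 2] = 4*b - 2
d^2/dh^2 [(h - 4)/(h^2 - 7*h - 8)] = 2*((11 - 3*h)*(-h^2 + 7*h + 8) - (h - 4)*(2*h - 7)^2)/(-h^2 + 7*h + 8)^3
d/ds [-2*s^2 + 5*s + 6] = 5 - 4*s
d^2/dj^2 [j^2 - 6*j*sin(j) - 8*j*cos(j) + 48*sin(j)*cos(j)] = 6*j*sin(j) + 8*j*cos(j) + 16*sin(j) - 96*sin(2*j) - 12*cos(j) + 2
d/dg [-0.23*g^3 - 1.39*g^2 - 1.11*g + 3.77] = -0.69*g^2 - 2.78*g - 1.11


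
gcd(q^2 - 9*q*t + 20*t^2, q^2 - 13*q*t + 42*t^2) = 1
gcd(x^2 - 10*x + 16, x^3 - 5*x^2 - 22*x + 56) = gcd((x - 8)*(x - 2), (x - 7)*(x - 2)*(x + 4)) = x - 2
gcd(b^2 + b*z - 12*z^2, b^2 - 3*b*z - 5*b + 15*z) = -b + 3*z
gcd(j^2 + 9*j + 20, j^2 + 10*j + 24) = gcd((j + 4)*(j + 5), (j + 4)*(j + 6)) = j + 4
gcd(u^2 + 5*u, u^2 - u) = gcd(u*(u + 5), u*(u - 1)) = u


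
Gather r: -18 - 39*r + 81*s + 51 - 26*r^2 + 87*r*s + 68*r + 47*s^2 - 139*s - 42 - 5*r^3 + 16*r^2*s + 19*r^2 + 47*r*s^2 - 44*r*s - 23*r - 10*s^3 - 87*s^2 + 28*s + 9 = -5*r^3 + r^2*(16*s - 7) + r*(47*s^2 + 43*s + 6) - 10*s^3 - 40*s^2 - 30*s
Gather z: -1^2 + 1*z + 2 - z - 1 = 0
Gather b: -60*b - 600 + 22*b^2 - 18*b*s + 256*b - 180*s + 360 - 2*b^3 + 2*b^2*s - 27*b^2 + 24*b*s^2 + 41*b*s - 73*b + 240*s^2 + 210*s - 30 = -2*b^3 + b^2*(2*s - 5) + b*(24*s^2 + 23*s + 123) + 240*s^2 + 30*s - 270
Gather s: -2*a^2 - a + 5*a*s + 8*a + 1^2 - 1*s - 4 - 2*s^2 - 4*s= -2*a^2 + 7*a - 2*s^2 + s*(5*a - 5) - 3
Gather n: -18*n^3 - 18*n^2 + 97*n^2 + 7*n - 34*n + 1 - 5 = -18*n^3 + 79*n^2 - 27*n - 4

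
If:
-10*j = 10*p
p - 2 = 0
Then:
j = -2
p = 2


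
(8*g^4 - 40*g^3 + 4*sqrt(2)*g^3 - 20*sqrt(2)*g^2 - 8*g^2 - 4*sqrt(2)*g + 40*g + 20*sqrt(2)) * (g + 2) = 8*g^5 - 24*g^4 + 4*sqrt(2)*g^4 - 88*g^3 - 12*sqrt(2)*g^3 - 44*sqrt(2)*g^2 + 24*g^2 + 12*sqrt(2)*g + 80*g + 40*sqrt(2)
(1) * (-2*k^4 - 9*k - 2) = -2*k^4 - 9*k - 2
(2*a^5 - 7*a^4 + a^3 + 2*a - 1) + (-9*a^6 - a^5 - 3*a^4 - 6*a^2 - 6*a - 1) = -9*a^6 + a^5 - 10*a^4 + a^3 - 6*a^2 - 4*a - 2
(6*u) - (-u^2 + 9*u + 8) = u^2 - 3*u - 8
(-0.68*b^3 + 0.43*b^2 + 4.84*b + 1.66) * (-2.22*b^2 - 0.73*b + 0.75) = 1.5096*b^5 - 0.4582*b^4 - 11.5687*b^3 - 6.8959*b^2 + 2.4182*b + 1.245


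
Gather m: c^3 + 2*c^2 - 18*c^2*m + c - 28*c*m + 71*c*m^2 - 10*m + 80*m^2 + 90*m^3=c^3 + 2*c^2 + c + 90*m^3 + m^2*(71*c + 80) + m*(-18*c^2 - 28*c - 10)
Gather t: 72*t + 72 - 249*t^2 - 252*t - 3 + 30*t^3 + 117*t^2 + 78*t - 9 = 30*t^3 - 132*t^2 - 102*t + 60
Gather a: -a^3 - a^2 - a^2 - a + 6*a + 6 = -a^3 - 2*a^2 + 5*a + 6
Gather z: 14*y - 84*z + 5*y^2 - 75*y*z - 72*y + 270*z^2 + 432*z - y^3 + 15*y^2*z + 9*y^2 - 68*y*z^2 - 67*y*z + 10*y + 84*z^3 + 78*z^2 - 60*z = -y^3 + 14*y^2 - 48*y + 84*z^3 + z^2*(348 - 68*y) + z*(15*y^2 - 142*y + 288)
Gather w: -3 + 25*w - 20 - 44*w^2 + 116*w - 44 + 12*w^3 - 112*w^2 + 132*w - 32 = 12*w^3 - 156*w^2 + 273*w - 99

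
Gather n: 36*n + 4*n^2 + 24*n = 4*n^2 + 60*n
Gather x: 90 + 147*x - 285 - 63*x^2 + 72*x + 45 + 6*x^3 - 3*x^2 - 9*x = 6*x^3 - 66*x^2 + 210*x - 150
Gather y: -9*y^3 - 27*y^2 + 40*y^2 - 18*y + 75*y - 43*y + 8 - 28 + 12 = -9*y^3 + 13*y^2 + 14*y - 8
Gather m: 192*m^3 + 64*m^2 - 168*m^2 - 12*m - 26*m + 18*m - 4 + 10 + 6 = 192*m^3 - 104*m^2 - 20*m + 12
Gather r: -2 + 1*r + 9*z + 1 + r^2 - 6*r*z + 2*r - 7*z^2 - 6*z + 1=r^2 + r*(3 - 6*z) - 7*z^2 + 3*z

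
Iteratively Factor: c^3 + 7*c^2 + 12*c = (c + 4)*(c^2 + 3*c) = c*(c + 4)*(c + 3)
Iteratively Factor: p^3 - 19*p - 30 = (p + 3)*(p^2 - 3*p - 10) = (p + 2)*(p + 3)*(p - 5)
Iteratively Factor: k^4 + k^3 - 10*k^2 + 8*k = (k)*(k^3 + k^2 - 10*k + 8) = k*(k - 1)*(k^2 + 2*k - 8) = k*(k - 2)*(k - 1)*(k + 4)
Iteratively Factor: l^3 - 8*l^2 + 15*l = (l - 5)*(l^2 - 3*l) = l*(l - 5)*(l - 3)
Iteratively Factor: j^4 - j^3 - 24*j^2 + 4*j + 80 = (j + 2)*(j^3 - 3*j^2 - 18*j + 40) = (j - 5)*(j + 2)*(j^2 + 2*j - 8) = (j - 5)*(j - 2)*(j + 2)*(j + 4)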